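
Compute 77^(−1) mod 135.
77^(−1) ≡ 128 (mod 135)

Apply the extended Euclidean algorithm to (135, 77), tracking rows (r, s, t) with s·135 + t·77 = r. Each division r_prev = q·r_cur + r_new produces the new row as (previous row) − q·(current row):
  row A: (135, 1, 0)   [1·135 + 0·77 = 135]
  row B: (77, 0, 1)   [0·135 + 1·77 = 77]
  135 = 1·77 + 58   → row C = row A − 1·row B = (58, 1, −1)   [check: 1·135 − 1·77 = 58]
  77 = 1·58 + 19   → row D = row B − 1·row C = (19, −1, 2)   [check: −1·135 + 2·77 = 19]
  58 = 3·19 + 1   → row E = row C − 3·row D = (1, 4, −7)   [check: 4·135 − 7·77 = 1]
  19 = 19·1 + 0   → remainder 0, stop. gcd = 1 (last nonzero row E).
The gcd is 1, so 77 is invertible mod 135. The last nonzero row gives 4·135 − 7·77 = 1, so t = −7. So 77^(−1) ≡ −7 ≡ 128 (mod 135). Verify: 77 · 128 = 9856 ≡ 1 (mod 135). ✓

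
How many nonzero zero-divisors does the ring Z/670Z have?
Z/670Z has 405 nonzero zero-divisors

In Z/670Z each nonzero element is either a unit (gcd with 670 is 1) or a zero-divisor (gcd > 1). The number of units is φ(670): factorise 670 = 2 · 5 · 67, so φ(670) = (2 − 1) · (5 − 1) · (67 − 1) = 1 · 4 · 66 = 264. The nonzero elements number 670 − 1 = 669. Hence the nonzero zero-divisors number 669 − 264 = 405.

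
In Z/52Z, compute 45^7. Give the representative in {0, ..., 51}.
Use repeated squaring. Binary(7) = 111. Walk through the bits of the exponent 7 left-to-right: at each bit after the leading one, square the running value, then multiply by 45 if the bit is 1 (always reducing mod 52):
  bit 1 = 1 (leading): start with 45.
  bit 2 = 1: square 45^2 = 2025 ≡ 49; bit is 1, so multiply 49·45 = 2205 ≡ 21 (mod 52).
  bit 3 = 1: square 21^2 = 441 ≡ 25; bit is 1, so multiply 25·45 = 1125 ≡ 33 (mod 52).
Final value: 45^7 ≡ 33 (mod 52).

Final answer: 33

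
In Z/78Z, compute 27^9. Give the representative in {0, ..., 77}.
Use repeated squaring. Binary(9) = 1001. Walk through the bits of the exponent 9 left-to-right: at each bit after the leading one, square the running value, then multiply by 27 if the bit is 1 (always reducing mod 78):
  bit 1 = 1 (leading): start with 27.
  bit 2 = 0: square 27^2 = 729 ≡ 27 (mod 78).
  bit 3 = 0: square 27^2 = 729 ≡ 27 (mod 78).
  bit 4 = 1: square 27^2 = 729 ≡ 27; bit is 1, so multiply 27·27 = 729 ≡ 27 (mod 78).
Final value: 27^9 ≡ 27 (mod 78).

Final answer: 27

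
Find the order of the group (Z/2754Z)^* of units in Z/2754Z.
(Z/2754Z)^* consists of the classes a with gcd(a, 2754) = 1, so its order is φ(2754). φ is multiplicative, with φ(p^e) = p^e − p^(e−1). Factorise 2754 = 2 · 3^4 · 17. Then
  φ(2754) = (2 − 1) · (3^4 − 3^3) · (17 − 1) = 1 · 54 · 16 = 864.
Thus |(Z/2754Z)^*| = 864.

Final answer: |(Z/2754Z)^*| = 864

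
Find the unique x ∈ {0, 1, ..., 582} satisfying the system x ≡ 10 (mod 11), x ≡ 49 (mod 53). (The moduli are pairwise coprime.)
The moduli 11, 53 are pairwise coprime, so by the CRT there is a unique solution mod 11·53 = 583.
Solve by successive substitution. Start with x ≡ 10 (mod 11).
  Combine with x ≡ 49 (mod 53): write x = 10 + 11·t and require 10 + 11·t ≡ 49 (mod 53), i.e. 11·t ≡ 49 − 10 ≡ 39 (mod 53). Since 11^(−1) ≡ 29 (mod 53), t ≡ 29·39 ≡ 18 (mod 53). So x ≡ 10 + 11·18 = 208 (mod 583).
Unique solution in [0, 583): x = 208.

Final answer: x ≡ 208 (mod 583); the representative in [0, 583) is 208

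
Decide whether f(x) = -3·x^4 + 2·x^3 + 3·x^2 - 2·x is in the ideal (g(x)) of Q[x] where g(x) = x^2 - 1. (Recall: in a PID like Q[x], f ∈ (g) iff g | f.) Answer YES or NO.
YES

In Q[x] the ideal (g) consists of all multiples of g, so f ∈ (g) iff g | f, i.e. iff the remainder of f on division by g is 0. Divide f by g (g is monic, so eliminate the leading term of the running remainder at each step):
  leading term -3·x^4: subtract (-3·x^2)·g(x) = -3·x^4 + 3·x^2, leaving 2·x^3 - 2·x
  leading term 2·x^3: subtract (2·x)·g(x) = 2·x^3 - 2·x, leaving 0
The remainder is 0, so f(x) = g(x) · h(x) with h(x) = -3·x^2 + 2·x. Hence g | f, i.e. f ∈ (g).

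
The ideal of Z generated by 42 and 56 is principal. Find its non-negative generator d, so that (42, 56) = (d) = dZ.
(42, 56) = (14); d = 14

In the PID Z, (a, b) is generated by gcd(a, b). Compute gcd(56, 42) with the extended Euclidean algorithm, tracking rows (r, s, t) with s·56 + t·42 = r:
  row A: (56, 1, 0)   [1·56 + 0·42 = 56]
  row B: (42, 0, 1)   [0·56 + 1·42 = 42]
  56 = 1·42 + 14   → row C = row A − 1·row B = (14, 1, −1)   [check: 1·56 − 1·42 = 14]
  42 = 3·14 + 0   → remainder 0, stop. gcd = 14 (last nonzero row C).
So gcd(42, 56) = 14, with Bézout identity 1·56 − 1·42 = 14. Containment (⊇): the Bézout identity exhibits 14 as an element of (42, 56), giving (14) ⊆ (42, 56). Containment (⊆): since 14 | 42 and 14 | 56 (42 = 14·3, 56 = 14·4), every Z-linear combination of 42 and 56 is divisible by 14, so (42, 56) ⊆ (14). Therefore (42, 56) = (14), d = 14.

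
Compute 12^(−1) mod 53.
12^(−1) ≡ 31 (mod 53)

Apply the extended Euclidean algorithm to (53, 12), tracking rows (r, s, t) with s·53 + t·12 = r. Each division r_prev = q·r_cur + r_new produces the new row as (previous row) − q·(current row):
  row A: (53, 1, 0)   [1·53 + 0·12 = 53]
  row B: (12, 0, 1)   [0·53 + 1·12 = 12]
  53 = 4·12 + 5   → row C = row A − 4·row B = (5, 1, −4)   [check: 1·53 − 4·12 = 5]
  12 = 2·5 + 2   → row D = row B − 2·row C = (2, −2, 9)   [check: −2·53 + 9·12 = 2]
  5 = 2·2 + 1   → row E = row C − 2·row D = (1, 5, −22)   [check: 5·53 − 22·12 = 1]
  2 = 2·1 + 0   → remainder 0, stop. gcd = 1 (last nonzero row E).
The gcd is 1, so 12 is invertible mod 53. The last nonzero row gives 5·53 − 22·12 = 1, so t = −22. So 12^(−1) ≡ −22 ≡ 31 (mod 53). Verify: 12 · 31 = 372 ≡ 1 (mod 53). ✓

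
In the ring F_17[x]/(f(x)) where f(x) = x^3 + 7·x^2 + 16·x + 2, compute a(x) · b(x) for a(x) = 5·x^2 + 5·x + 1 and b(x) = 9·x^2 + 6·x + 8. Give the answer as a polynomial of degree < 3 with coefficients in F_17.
Multiply as integer polynomials: a · b = 45·x^4 + 75·x^3 + 79·x^2 + 46·x + 8. Reducing coefficients mod 17: a · b ≡ 11·x^4 + 7·x^3 + 11·x^2 + 12·x + 8. Now divide by f(x) = x^3 + 7·x^2 + 16·x + 2 in F_17[x], eliminating the leading term at each step:
  leading term 11·x^4: subtract (11·x)·f(x) = 11·x^4 + 9·x^3 + 6·x^2 + 5·x, leaving 15·x^3 + 5·x^2 + 7·x + 8 (coefficients mod 17)
  leading term 15·x^3: subtract (15)·f(x) = 15·x^3 + 3·x^2 + 2·x + 13, leaving 2·x^2 + 5·x + 12 (coefficients mod 17)
The degree is now < 3, so this is the remainder. Hence a · b ≡ 2·x^2 + 5·x + 12 in F_17[x]/(f).

Final answer: a · b ≡ 2·x^2 + 5·x + 12 (mod f(x))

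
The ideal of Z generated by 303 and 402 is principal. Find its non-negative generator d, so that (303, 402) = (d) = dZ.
(303, 402) = (3); d = 3

In the PID Z, (a, b) is generated by gcd(a, b). Compute gcd(402, 303) with the extended Euclidean algorithm, tracking rows (r, s, t) with s·402 + t·303 = r:
  row A: (402, 1, 0)   [1·402 + 0·303 = 402]
  row B: (303, 0, 1)   [0·402 + 1·303 = 303]
  402 = 1·303 + 99   → row C = row A − 1·row B = (99, 1, −1)   [check: 1·402 − 1·303 = 99]
  303 = 3·99 + 6   → row D = row B − 3·row C = (6, −3, 4)   [check: −3·402 + 4·303 = 6]
  99 = 16·6 + 3   → row E = row C − 16·row D = (3, 49, −65)   [check: 49·402 − 65·303 = 3]
  6 = 2·3 + 0   → remainder 0, stop. gcd = 3 (last nonzero row E).
So gcd(303, 402) = 3, with Bézout identity 49·402 − 65·303 = 3. Containment (⊇): the Bézout identity exhibits 3 as an element of (303, 402), giving (3) ⊆ (303, 402). Containment (⊆): since 3 | 303 and 3 | 402 (303 = 3·101, 402 = 3·134), every Z-linear combination of 303 and 402 is divisible by 3, so (303, 402) ⊆ (3). Therefore (303, 402) = (3), d = 3.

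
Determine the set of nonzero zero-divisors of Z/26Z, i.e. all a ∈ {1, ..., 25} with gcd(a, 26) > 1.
nonzero zero-divisors of Z/26Z = {2, 4, 6, 8, 10, 12, 13, 14, 16, 18, 20, 22, 24}

An element a ∈ Z/26Z (with a ≠ 0) is a zero-divisor iff gcd(a, 26) > 1 (because a is a unit precisely when gcd(a, n) = 1, and in Z/nZ every nonzero, non-unit element is a zero-divisor). Scan a = 1, ..., 25 and keep those with gcd(a, 26) > 1:
  gcd(2, 26) = 2, gcd(4, 26) = 2, gcd(6, 26) = 2, gcd(8, 26) = 2, gcd(10, 26) = 2, gcd(12, 26) = 2, gcd(13, 26) = 13, gcd(14, 26) = 2, gcd(16, 26) = 2, gcd(18, 26) = 2, gcd(20, 26) = 2, gcd(22, 26) = 2, gcd(24, 26) = 2.
All other a ∈ {1, ..., 25} have gcd(a, 26) = 1 and are units. So the nonzero zero-divisors are exactly the 13 values of a appearing in this scan.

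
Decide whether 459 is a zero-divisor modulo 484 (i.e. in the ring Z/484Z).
NO

gcd(459, 484) = 1, so 459 is a unit in Z/484Z (it has a multiplicative inverse). A unit cannot be a zero-divisor: if 459·b ≡ 0 then multiplying both sides by 459^(−1) gives b ≡ 0. So 459 is not a zero-divisor.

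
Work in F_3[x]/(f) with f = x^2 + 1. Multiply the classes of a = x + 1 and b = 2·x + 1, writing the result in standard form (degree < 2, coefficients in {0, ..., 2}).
Multiply as integer polynomials: a · b = 2·x^2 + 3·x + 1. Reducing coefficients mod 3: a · b ≡ 2·x^2 + 1. Now divide by f(x) = x^2 + 1 in F_3[x], eliminating the leading term at each step:
  leading term 2·x^2: subtract (2)·f(x) = 2·x^2 + 2, leaving 2 (coefficients mod 3)
The degree is now < 2, so this is the remainder. Hence a · b ≡ 2 in F_3[x]/(f).

Final answer: a · b ≡ 2 (mod f(x))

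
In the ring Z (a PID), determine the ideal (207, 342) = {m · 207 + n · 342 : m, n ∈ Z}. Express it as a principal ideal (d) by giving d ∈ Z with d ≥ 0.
In the PID Z, (a, b) is generated by gcd(a, b). Compute gcd(342, 207) with the extended Euclidean algorithm, tracking rows (r, s, t) with s·342 + t·207 = r:
  row A: (342, 1, 0)   [1·342 + 0·207 = 342]
  row B: (207, 0, 1)   [0·342 + 1·207 = 207]
  342 = 1·207 + 135   → row C = row A − 1·row B = (135, 1, −1)   [check: 1·342 − 1·207 = 135]
  207 = 1·135 + 72   → row D = row B − 1·row C = (72, −1, 2)   [check: −1·342 + 2·207 = 72]
  135 = 1·72 + 63   → row E = row C − 1·row D = (63, 2, −3)   [check: 2·342 − 3·207 = 63]
  72 = 1·63 + 9   → row F = row D − 1·row E = (9, −3, 5)   [check: −3·342 + 5·207 = 9]
  63 = 7·9 + 0   → remainder 0, stop. gcd = 9 (last nonzero row F).
So gcd(207, 342) = 9, with Bézout identity −3·342 + 5·207 = 9. Containment (⊇): the Bézout identity exhibits 9 as an element of (207, 342), giving (9) ⊆ (207, 342). Containment (⊆): since 9 | 207 and 9 | 342 (207 = 9·23, 342 = 9·38), every Z-linear combination of 207 and 342 is divisible by 9, so (207, 342) ⊆ (9). Therefore (207, 342) = (9), d = 9.

Final answer: (207, 342) = (9); d = 9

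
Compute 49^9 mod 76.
1

Use repeated squaring. Binary(9) = 1001. Walk through the bits of the exponent 9 left-to-right: at each bit after the leading one, square the running value, then multiply by 49 if the bit is 1 (always reducing mod 76):
  bit 1 = 1 (leading): start with 49.
  bit 2 = 0: square 49^2 = 2401 ≡ 45 (mod 76).
  bit 3 = 0: square 45^2 = 2025 ≡ 49 (mod 76).
  bit 4 = 1: square 49^2 = 2401 ≡ 45; bit is 1, so multiply 45·49 = 2205 ≡ 1 (mod 76).
Final value: 49^9 ≡ 1 (mod 76).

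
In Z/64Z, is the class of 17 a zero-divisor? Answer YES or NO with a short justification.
NO

gcd(17, 64) = 1, so 17 is a unit in Z/64Z (it has a multiplicative inverse). A unit cannot be a zero-divisor: if 17·b ≡ 0 then multiplying both sides by 17^(−1) gives b ≡ 0. So 17 is not a zero-divisor.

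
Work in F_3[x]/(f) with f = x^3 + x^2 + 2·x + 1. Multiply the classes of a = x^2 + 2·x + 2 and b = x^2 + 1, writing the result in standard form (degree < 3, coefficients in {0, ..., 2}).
Multiply as integer polynomials: a · b = x^4 + 2·x^3 + 3·x^2 + 2·x + 2. Reducing coefficients mod 3: a · b ≡ x^4 + 2·x^3 + 2·x + 2. Now divide by f(x) = x^3 + x^2 + 2·x + 1 in F_3[x], eliminating the leading term at each step:
  leading term x^4: subtract (x)·f(x) = x^4 + x^3 + 2·x^2 + x, leaving x^3 + x^2 + x + 2 (coefficients mod 3)
  leading term x^3: subtract (1)·f(x) = x^3 + x^2 + 2·x + 1, leaving 2·x + 1 (coefficients mod 3)
The degree is now < 3, so this is the remainder. Hence a · b ≡ 2·x + 1 in F_3[x]/(f).

Final answer: a · b ≡ 2·x + 1 (mod f(x))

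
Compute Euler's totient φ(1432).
φ is multiplicative, with φ(p^e) = p^e − p^(e−1). Factorise 1432 = 2^3 · 179. Then
  φ(1432) = (2^3 − 2^2) · (179 − 1) = 4 · 178 = 712.

Final answer: φ(1432) = 712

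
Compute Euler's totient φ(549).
φ(549) = 360

φ is multiplicative, with φ(p^e) = p^e − p^(e−1). Factorise 549 = 3^2 · 61. Then
  φ(549) = (3^2 − 3^1) · (61 − 1) = 6 · 60 = 360.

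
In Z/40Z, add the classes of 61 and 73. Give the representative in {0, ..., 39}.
14

Reduce the summands first: 61 ≡ 21, 73 ≡ 33 (mod 40), so 61 + 73 ≡ 21 + 33 (mod 40). 21 + 33 = 54; 54 = 1·40 + 14, so (61 + 73) mod 40 = 14.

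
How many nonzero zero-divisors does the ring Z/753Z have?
Z/753Z has 252 nonzero zero-divisors

In Z/753Z each nonzero element is either a unit (gcd with 753 is 1) or a zero-divisor (gcd > 1). The number of units is φ(753): factorise 753 = 3 · 251, so φ(753) = (3 − 1) · (251 − 1) = 2 · 250 = 500. The nonzero elements number 753 − 1 = 752. Hence the nonzero zero-divisors number 752 − 500 = 252.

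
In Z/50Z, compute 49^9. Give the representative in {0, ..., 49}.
Use repeated squaring. Binary(9) = 1001. Walk through the bits of the exponent 9 left-to-right: at each bit after the leading one, square the running value, then multiply by 49 if the bit is 1 (always reducing mod 50):
  bit 1 = 1 (leading): start with 49.
  bit 2 = 0: square 49^2 = 2401 ≡ 1 (mod 50).
  bit 3 = 0: square 1^2 = 1 (mod 50).
  bit 4 = 1: square 1^2 = 1; bit is 1, so multiply 1·49 = 49 (mod 50).
Final value: 49^9 ≡ 49 (mod 50).

Final answer: 49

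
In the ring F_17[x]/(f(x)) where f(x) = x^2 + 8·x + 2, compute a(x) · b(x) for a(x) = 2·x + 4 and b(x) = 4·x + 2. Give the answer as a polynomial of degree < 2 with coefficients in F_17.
a · b ≡ 7·x + 9 (mod f(x))

Multiply as integer polynomials: a · b = 8·x^2 + 20·x + 8. Reducing coefficients mod 17: a · b ≡ 8·x^2 + 3·x + 8. Now divide by f(x) = x^2 + 8·x + 2 in F_17[x], eliminating the leading term at each step:
  leading term 8·x^2: subtract (8)·f(x) = 8·x^2 + 13·x + 16, leaving 7·x + 9 (coefficients mod 17)
The degree is now < 2, so this is the remainder. Hence a · b ≡ 7·x + 9 in F_17[x]/(f).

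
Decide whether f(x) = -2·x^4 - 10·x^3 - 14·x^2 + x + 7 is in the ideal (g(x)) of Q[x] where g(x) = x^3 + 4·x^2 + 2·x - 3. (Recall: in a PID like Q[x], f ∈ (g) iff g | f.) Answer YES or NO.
NO

In Q[x] the ideal (g) consists of all multiples of g, so f ∈ (g) iff g | f, i.e. iff the remainder of f on division by g is 0. Divide f by g (g is monic, so eliminate the leading term of the running remainder at each step):
  leading term -2·x^4: subtract (-2·x)·g(x) = -2·x^4 - 8·x^3 - 4·x^2 + 6·x, leaving -2·x^3 - 10·x^2 - 5·x + 7
  leading term -2·x^3: subtract (-2)·g(x) = -2·x^3 - 8·x^2 - 4·x + 6, leaving -2·x^2 - x + 1
The remainder r(x) = -2·x^2 - x + 1 ≠ 0 (and deg r < deg g), so g ∤ f, i.e. f ∉ (g).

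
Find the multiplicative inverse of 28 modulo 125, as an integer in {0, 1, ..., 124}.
Apply the extended Euclidean algorithm to (125, 28), tracking rows (r, s, t) with s·125 + t·28 = r. Each division r_prev = q·r_cur + r_new produces the new row as (previous row) − q·(current row):
  row A: (125, 1, 0)   [1·125 + 0·28 = 125]
  row B: (28, 0, 1)   [0·125 + 1·28 = 28]
  125 = 4·28 + 13   → row C = row A − 4·row B = (13, 1, −4)   [check: 1·125 − 4·28 = 13]
  28 = 2·13 + 2   → row D = row B − 2·row C = (2, −2, 9)   [check: −2·125 + 9·28 = 2]
  13 = 6·2 + 1   → row E = row C − 6·row D = (1, 13, −58)   [check: 13·125 − 58·28 = 1]
  2 = 2·1 + 0   → remainder 0, stop. gcd = 1 (last nonzero row E).
The gcd is 1, so 28 is invertible mod 125. The last nonzero row gives 13·125 − 58·28 = 1, so t = −58. So 28^(−1) ≡ −58 ≡ 67 (mod 125). Verify: 28 · 67 = 1876 ≡ 1 (mod 125). ✓

Final answer: 28^(−1) ≡ 67 (mod 125)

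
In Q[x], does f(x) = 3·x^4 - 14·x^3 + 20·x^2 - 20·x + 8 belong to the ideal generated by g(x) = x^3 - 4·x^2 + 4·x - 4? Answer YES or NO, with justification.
In Q[x] the ideal (g) consists of all multiples of g, so f ∈ (g) iff g | f, i.e. iff the remainder of f on division by g is 0. Divide f by g (g is monic, so eliminate the leading term of the running remainder at each step):
  leading term 3·x^4: subtract (3·x)·g(x) = 3·x^4 - 12·x^3 + 12·x^2 - 12·x, leaving -2·x^3 + 8·x^2 - 8·x + 8
  leading term -2·x^3: subtract (-2)·g(x) = -2·x^3 + 8·x^2 - 8·x + 8, leaving 0
The remainder is 0, so f(x) = g(x) · h(x) with h(x) = 3·x - 2. Hence g | f, i.e. f ∈ (g).

Final answer: YES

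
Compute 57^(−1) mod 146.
Apply the extended Euclidean algorithm to (146, 57), tracking rows (r, s, t) with s·146 + t·57 = r. Each division r_prev = q·r_cur + r_new produces the new row as (previous row) − q·(current row):
  row A: (146, 1, 0)   [1·146 + 0·57 = 146]
  row B: (57, 0, 1)   [0·146 + 1·57 = 57]
  146 = 2·57 + 32   → row C = row A − 2·row B = (32, 1, −2)   [check: 1·146 − 2·57 = 32]
  57 = 1·32 + 25   → row D = row B − 1·row C = (25, −1, 3)   [check: −1·146 + 3·57 = 25]
  32 = 1·25 + 7   → row E = row C − 1·row D = (7, 2, −5)   [check: 2·146 − 5·57 = 7]
  25 = 3·7 + 4   → row F = row D − 3·row E = (4, −7, 18)   [check: −7·146 + 18·57 = 4]
  7 = 1·4 + 3   → row G = row E − 1·row F = (3, 9, −23)   [check: 9·146 − 23·57 = 3]
  4 = 1·3 + 1   → row H = row F − 1·row G = (1, −16, 41)   [check: −16·146 + 41·57 = 1]
  3 = 3·1 + 0   → remainder 0, stop. gcd = 1 (last nonzero row H).
The gcd is 1, so 57 is invertible mod 146. The last nonzero row gives −16·146 + 41·57 = 1, so t = 41. So 57^(−1) ≡ 41 (mod 146). Verify: 57 · 41 = 2337 ≡ 1 (mod 146). ✓

Final answer: 57^(−1) ≡ 41 (mod 146)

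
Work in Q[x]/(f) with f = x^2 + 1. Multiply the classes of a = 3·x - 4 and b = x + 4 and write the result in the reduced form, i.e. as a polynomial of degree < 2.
a · b ≡ 8·x - 19 (mod f(x))

First multiply in Q[x] without reducing: a · b = 3·x^2 + 8·x - 16. Now divide by f(x) = x^2 + 1, eliminating the leading term at each step:
  leading term 3·x^2: subtract (3)·f(x) = 3·x^2 + 3, leaving 8·x - 19
The degree is now < 2, so this is the remainder. Hence a · b ≡ 8·x - 19 in Q[x]/(f).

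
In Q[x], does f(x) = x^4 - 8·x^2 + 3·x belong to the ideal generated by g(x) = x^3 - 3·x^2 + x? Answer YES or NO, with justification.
In Q[x] the ideal (g) consists of all multiples of g, so f ∈ (g) iff g | f, i.e. iff the remainder of f on division by g is 0. Divide f by g (g is monic, so eliminate the leading term of the running remainder at each step):
  leading term x^4: subtract (x)·g(x) = x^4 - 3·x^3 + x^2, leaving 3·x^3 - 9·x^2 + 3·x
  leading term 3·x^3: subtract (3)·g(x) = 3·x^3 - 9·x^2 + 3·x, leaving 0
The remainder is 0, so f(x) = g(x) · h(x) with h(x) = x + 3. Hence g | f, i.e. f ∈ (g).

Final answer: YES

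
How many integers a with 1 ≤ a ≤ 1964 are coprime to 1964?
The number of a ∈ {1, ..., 1964} with gcd(a, 1964) = 1 is by definition Euler's totient φ(1964). φ is multiplicative, with φ(p^e) = p^e − p^(e−1). Factorise 1964 = 2^2 · 491. Then
  φ(1964) = (2^2 − 2^1) · (491 − 1) = 2 · 490 = 980.
So there are 980 such integers.

Final answer: 980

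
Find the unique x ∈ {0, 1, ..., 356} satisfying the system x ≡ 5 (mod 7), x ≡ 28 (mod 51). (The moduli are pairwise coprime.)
The moduli 7, 51 are pairwise coprime, so by the CRT there is a unique solution mod 7·51 = 357.
Solve by successive substitution. Start with x ≡ 5 (mod 7).
  Combine with x ≡ 28 (mod 51): write x = 5 + 7·t and require 5 + 7·t ≡ 28 (mod 51), i.e. 7·t ≡ 28 − 5 ≡ 23 (mod 51). Since 7^(−1) ≡ 22 (mod 51), t ≡ 22·23 ≡ 47 (mod 51). So x ≡ 5 + 7·47 = 334 (mod 357).
Unique solution in [0, 357): x = 334.

Final answer: x ≡ 334 (mod 357); the representative in [0, 357) is 334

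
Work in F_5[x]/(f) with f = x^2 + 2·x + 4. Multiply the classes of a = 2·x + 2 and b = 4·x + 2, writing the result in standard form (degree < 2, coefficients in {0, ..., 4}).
a · b ≡ x + 2 (mod f(x))

Multiply as integer polynomials: a · b = 8·x^2 + 12·x + 4. Reducing coefficients mod 5: a · b ≡ 3·x^2 + 2·x + 4. Now divide by f(x) = x^2 + 2·x + 4 in F_5[x], eliminating the leading term at each step:
  leading term 3·x^2: subtract (3)·f(x) = 3·x^2 + x + 2, leaving x + 2 (coefficients mod 5)
The degree is now < 2, so this is the remainder. Hence a · b ≡ x + 2 in F_5[x]/(f).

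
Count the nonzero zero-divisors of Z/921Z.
In Z/921Z each nonzero element is either a unit (gcd with 921 is 1) or a zero-divisor (gcd > 1). The number of units is φ(921): factorise 921 = 3 · 307, so φ(921) = (3 − 1) · (307 − 1) = 2 · 306 = 612. The nonzero elements number 921 − 1 = 920. Hence the nonzero zero-divisors number 920 − 612 = 308.

Final answer: Z/921Z has 308 nonzero zero-divisors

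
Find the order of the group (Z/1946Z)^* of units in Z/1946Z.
|(Z/1946Z)^*| = 828

(Z/1946Z)^* consists of the classes a with gcd(a, 1946) = 1, so its order is φ(1946). φ is multiplicative, with φ(p^e) = p^e − p^(e−1). Factorise 1946 = 2 · 7 · 139. Then
  φ(1946) = (2 − 1) · (7 − 1) · (139 − 1) = 1 · 6 · 138 = 828.
Thus |(Z/1946Z)^*| = 828.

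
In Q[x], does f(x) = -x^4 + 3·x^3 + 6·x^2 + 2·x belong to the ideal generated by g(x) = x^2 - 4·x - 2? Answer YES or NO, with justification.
YES

In Q[x] the ideal (g) consists of all multiples of g, so f ∈ (g) iff g | f, i.e. iff the remainder of f on division by g is 0. Divide f by g (g is monic, so eliminate the leading term of the running remainder at each step):
  leading term -x^4: subtract (-x^2)·g(x) = -x^4 + 4·x^3 + 2·x^2, leaving -x^3 + 4·x^2 + 2·x
  leading term -x^3: subtract (-x)·g(x) = -x^3 + 4·x^2 + 2·x, leaving 0
The remainder is 0, so f(x) = g(x) · h(x) with h(x) = -x^2 - x. Hence g | f, i.e. f ∈ (g).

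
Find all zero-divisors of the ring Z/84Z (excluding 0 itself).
nonzero zero-divisors of Z/84Z = {2, 3, 4, 6, 7, 8, 9, 10, 12, 14, 15, 16, 18, 20, 21, 22, 24, 26, 27, 28, 30, 32, 33, 34, 35, 36, 38, 39, 40, 42, 44, 45, 46, 48, 49, 50, 51, 52, 54, 56, 57, 58, 60, 62, 63, 64, 66, 68, 69, 70, 72, 74, 75, 76, 77, 78, 80, 81, 82}

An element a ∈ Z/84Z (with a ≠ 0) is a zero-divisor iff gcd(a, 84) > 1 (because a is a unit precisely when gcd(a, n) = 1, and in Z/nZ every nonzero, non-unit element is a zero-divisor). Scan a = 1, ..., 83 and keep those with gcd(a, 84) > 1:
  gcd(2, 84) = 2, gcd(3, 84) = 3, gcd(4, 84) = 4, gcd(6, 84) = 6, gcd(7, 84) = 7, gcd(8, 84) = 4, gcd(9, 84) = 3, gcd(10, 84) = 2, gcd(12, 84) = 12, gcd(14, 84) = 14, gcd(15, 84) = 3, gcd(16, 84) = 4, gcd(18, 84) = 6, gcd(20, 84) = 4, gcd(21, 84) = 21, gcd(22, 84) = 2, gcd(24, 84) = 12, gcd(26, 84) = 2, gcd(27, 84) = 3, gcd(28, 84) = 28, gcd(30, 84) = 6, gcd(32, 84) = 4, gcd(33, 84) = 3, gcd(34, 84) = 2, gcd(35, 84) = 7, gcd(36, 84) = 12, gcd(38, 84) = 2, gcd(39, 84) = 3, gcd(40, 84) = 4, gcd(42, 84) = 42, gcd(44, 84) = 4, gcd(45, 84) = 3, gcd(46, 84) = 2, gcd(48, 84) = 12, gcd(49, 84) = 7, gcd(50, 84) = 2, gcd(51, 84) = 3, gcd(52, 84) = 4, gcd(54, 84) = 6, gcd(56, 84) = 28, gcd(57, 84) = 3, gcd(58, 84) = 2, gcd(60, 84) = 12, gcd(62, 84) = 2, gcd(63, 84) = 21, gcd(64, 84) = 4, gcd(66, 84) = 6, gcd(68, 84) = 4, gcd(69, 84) = 3, gcd(70, 84) = 14, gcd(72, 84) = 12, gcd(74, 84) = 2, gcd(75, 84) = 3, gcd(76, 84) = 4, gcd(77, 84) = 7, gcd(78, 84) = 6, gcd(80, 84) = 4, gcd(81, 84) = 3, gcd(82, 84) = 2.
All other a ∈ {1, ..., 83} have gcd(a, 84) = 1 and are units. So the nonzero zero-divisors are exactly the 59 values of a appearing in this scan.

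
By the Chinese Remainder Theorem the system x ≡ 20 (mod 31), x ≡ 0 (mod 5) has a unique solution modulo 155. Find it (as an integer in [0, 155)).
x ≡ 20 (mod 155); the representative in [0, 155) is 20

The moduli 31, 5 are pairwise coprime, so by the CRT there is a unique solution mod 31·5 = 155.
Solve by successive substitution. Start with x ≡ 20 (mod 31).
  Combine with x ≡ 0 (mod 5): write x = 20 + 31·t and require 20 + 31·t ≡ 0 (mod 5), i.e. 31·t ≡ 0 − 20 ≡ 0 (mod 5). Since 31^(−1) ≡ 1 (mod 5) (31 ≡ 1 (mod 5)), t ≡ 1·0 ≡ 0 (mod 5). So x ≡ 20 + 31·0 = 20 (mod 155).
Unique solution in [0, 155): x = 20.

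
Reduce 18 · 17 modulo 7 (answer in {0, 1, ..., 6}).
5

Reduce the factors first: 18 ≡ 4, 17 ≡ 3 (mod 7), so 18 · 17 ≡ 4 · 3 (mod 7). 4 · 3 = 12. Dividing by 7: 12 = 1·7 + 5. So (18 · 17) mod 7 = 5.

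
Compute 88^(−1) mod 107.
88^(−1) ≡ 45 (mod 107)

Apply the extended Euclidean algorithm to (107, 88), tracking rows (r, s, t) with s·107 + t·88 = r. Each division r_prev = q·r_cur + r_new produces the new row as (previous row) − q·(current row):
  row A: (107, 1, 0)   [1·107 + 0·88 = 107]
  row B: (88, 0, 1)   [0·107 + 1·88 = 88]
  107 = 1·88 + 19   → row C = row A − 1·row B = (19, 1, −1)   [check: 1·107 − 1·88 = 19]
  88 = 4·19 + 12   → row D = row B − 4·row C = (12, −4, 5)   [check: −4·107 + 5·88 = 12]
  19 = 1·12 + 7   → row E = row C − 1·row D = (7, 5, −6)   [check: 5·107 − 6·88 = 7]
  12 = 1·7 + 5   → row F = row D − 1·row E = (5, −9, 11)   [check: −9·107 + 11·88 = 5]
  7 = 1·5 + 2   → row G = row E − 1·row F = (2, 14, −17)   [check: 14·107 − 17·88 = 2]
  5 = 2·2 + 1   → row H = row F − 2·row G = (1, −37, 45)   [check: −37·107 + 45·88 = 1]
  2 = 2·1 + 0   → remainder 0, stop. gcd = 1 (last nonzero row H).
The gcd is 1, so 88 is invertible mod 107. The last nonzero row gives −37·107 + 45·88 = 1, so t = 45. So 88^(−1) ≡ 45 (mod 107). Verify: 88 · 45 = 3960 ≡ 1 (mod 107). ✓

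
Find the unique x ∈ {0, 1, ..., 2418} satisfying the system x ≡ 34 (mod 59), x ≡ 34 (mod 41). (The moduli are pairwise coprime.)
The moduli 59, 41 are pairwise coprime, so by the CRT there is a unique solution mod 59·41 = 2419.
Solve by successive substitution. Start with x ≡ 34 (mod 59).
  Combine with x ≡ 34 (mod 41): write x = 34 + 59·t and require 34 + 59·t ≡ 34 (mod 41), i.e. 59·t ≡ 34 − 34 ≡ 0 (mod 41). Since 59^(−1) ≡ 16 (mod 41) (59 ≡ 18 (mod 41)), t ≡ 16·0 ≡ 0 (mod 41). So x ≡ 34 + 59·0 = 34 (mod 2419).
Unique solution in [0, 2419): x = 34.

Final answer: x ≡ 34 (mod 2419); the representative in [0, 2419) is 34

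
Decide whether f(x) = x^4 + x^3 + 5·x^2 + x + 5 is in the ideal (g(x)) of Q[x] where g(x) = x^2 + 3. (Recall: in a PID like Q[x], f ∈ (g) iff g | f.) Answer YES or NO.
In Q[x] the ideal (g) consists of all multiples of g, so f ∈ (g) iff g | f, i.e. iff the remainder of f on division by g is 0. Divide f by g (g is monic, so eliminate the leading term of the running remainder at each step):
  leading term x^4: subtract (x^2)·g(x) = x^4 + 3·x^2, leaving x^3 + 2·x^2 + x + 5
  leading term x^3: subtract (x)·g(x) = x^3 + 3·x, leaving 2·x^2 - 2·x + 5
  leading term 2·x^2: subtract (2)·g(x) = 2·x^2 + 6, leaving -2·x - 1
The remainder r(x) = -2·x - 1 ≠ 0 (and deg r < deg g), so g ∤ f, i.e. f ∉ (g).

Final answer: NO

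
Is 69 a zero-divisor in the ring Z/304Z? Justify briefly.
NO

gcd(69, 304) = 1, so 69 is a unit in Z/304Z (it has a multiplicative inverse). A unit cannot be a zero-divisor: if 69·b ≡ 0 then multiplying both sides by 69^(−1) gives b ≡ 0. So 69 is not a zero-divisor.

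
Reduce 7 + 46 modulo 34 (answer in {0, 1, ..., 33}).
Reduce the summands first: 46 ≡ 12 (mod 34), so 7 + 46 ≡ 7 + 12 (mod 34). 7 + 12 = 19; 19 = 0·34 + 19, so (7 + 46) mod 34 = 19.

Final answer: 19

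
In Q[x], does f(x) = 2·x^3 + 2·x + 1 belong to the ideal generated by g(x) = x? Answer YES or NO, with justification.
In Q[x] the ideal (g) consists of all multiples of g, so f ∈ (g) iff g | f, i.e. iff the remainder of f on division by g is 0. Divide f by g (g is monic, so eliminate the leading term of the running remainder at each step):
  leading term 2·x^3: subtract (2·x^2)·g(x) = 2·x^3, leaving 2·x + 1
  leading term 2·x: subtract (2)·g(x) = 2·x, leaving 1
The remainder r(x) = 1 ≠ 0 (and deg r < deg g), so g ∤ f, i.e. f ∉ (g).

Final answer: NO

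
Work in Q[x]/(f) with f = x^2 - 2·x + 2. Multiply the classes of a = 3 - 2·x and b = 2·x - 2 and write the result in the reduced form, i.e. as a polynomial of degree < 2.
First multiply in Q[x] without reducing: a · b = -4·x^2 + 10·x - 6. Now divide by f(x) = x^2 - 2·x + 2, eliminating the leading term at each step:
  leading term -4·x^2: subtract (-4)·f(x) = -4·x^2 + 8·x - 8, leaving 2·x + 2
The degree is now < 2, so this is the remainder. Hence a · b ≡ 2·x + 2 in Q[x]/(f).

Final answer: a · b ≡ 2·x + 2 (mod f(x))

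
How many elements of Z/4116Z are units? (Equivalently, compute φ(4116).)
An element a ∈ Z/4116Z is a unit iff gcd(a, 4116) = 1, so the number of units is φ(4116). φ is multiplicative, with φ(p^e) = p^e − p^(e−1). Factorise 4116 = 2^2 · 3 · 7^3. Then
  φ(4116) = (2^2 − 2^1) · (3 − 1) · (7^3 − 7^2) = 2 · 2 · 294 = 1176.

Final answer: Z/4116Z has φ(4116) = 1176 units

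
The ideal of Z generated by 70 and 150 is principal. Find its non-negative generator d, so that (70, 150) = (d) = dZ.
(70, 150) = (10); d = 10

In the PID Z, (a, b) is generated by gcd(a, b). Compute gcd(150, 70) with the extended Euclidean algorithm, tracking rows (r, s, t) with s·150 + t·70 = r:
  row A: (150, 1, 0)   [1·150 + 0·70 = 150]
  row B: (70, 0, 1)   [0·150 + 1·70 = 70]
  150 = 2·70 + 10   → row C = row A − 2·row B = (10, 1, −2)   [check: 1·150 − 2·70 = 10]
  70 = 7·10 + 0   → remainder 0, stop. gcd = 10 (last nonzero row C).
So gcd(70, 150) = 10, with Bézout identity 1·150 − 2·70 = 10. Containment (⊇): the Bézout identity exhibits 10 as an element of (70, 150), giving (10) ⊆ (70, 150). Containment (⊆): since 10 | 70 and 10 | 150 (70 = 10·7, 150 = 10·15), every Z-linear combination of 70 and 150 is divisible by 10, so (70, 150) ⊆ (10). Therefore (70, 150) = (10), d = 10.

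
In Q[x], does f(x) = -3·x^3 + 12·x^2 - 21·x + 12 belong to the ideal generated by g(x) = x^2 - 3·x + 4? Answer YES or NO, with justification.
YES

In Q[x] the ideal (g) consists of all multiples of g, so f ∈ (g) iff g | f, i.e. iff the remainder of f on division by g is 0. Divide f by g (g is monic, so eliminate the leading term of the running remainder at each step):
  leading term -3·x^3: subtract (-3·x)·g(x) = -3·x^3 + 9·x^2 - 12·x, leaving 3·x^2 - 9·x + 12
  leading term 3·x^2: subtract (3)·g(x) = 3·x^2 - 9·x + 12, leaving 0
The remainder is 0, so f(x) = g(x) · h(x) with h(x) = 3 - 3·x. Hence g | f, i.e. f ∈ (g).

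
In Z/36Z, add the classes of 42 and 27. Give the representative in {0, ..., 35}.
Reduce the summands first: 42 ≡ 6 (mod 36), so 42 + 27 ≡ 6 + 27 (mod 36). 6 + 27 = 33; 33 = 0·36 + 33, so (42 + 27) mod 36 = 33.

Final answer: 33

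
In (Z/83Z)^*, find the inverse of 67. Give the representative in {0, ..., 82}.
Apply the extended Euclidean algorithm to (83, 67), tracking rows (r, s, t) with s·83 + t·67 = r. Each division r_prev = q·r_cur + r_new produces the new row as (previous row) − q·(current row):
  row A: (83, 1, 0)   [1·83 + 0·67 = 83]
  row B: (67, 0, 1)   [0·83 + 1·67 = 67]
  83 = 1·67 + 16   → row C = row A − 1·row B = (16, 1, −1)   [check: 1·83 − 1·67 = 16]
  67 = 4·16 + 3   → row D = row B − 4·row C = (3, −4, 5)   [check: −4·83 + 5·67 = 3]
  16 = 5·3 + 1   → row E = row C − 5·row D = (1, 21, −26)   [check: 21·83 − 26·67 = 1]
  3 = 3·1 + 0   → remainder 0, stop. gcd = 1 (last nonzero row E).
The gcd is 1, so 67 is invertible mod 83. The last nonzero row gives 21·83 − 26·67 = 1, so t = −26. So 67^(−1) ≡ −26 ≡ 57 (mod 83). Verify: 67 · 57 = 3819 ≡ 1 (mod 83). ✓

Final answer: 67^(−1) ≡ 57 (mod 83)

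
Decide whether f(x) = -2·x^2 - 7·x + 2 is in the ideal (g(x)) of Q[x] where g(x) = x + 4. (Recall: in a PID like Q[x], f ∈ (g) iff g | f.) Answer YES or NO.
NO

In Q[x] the ideal (g) consists of all multiples of g, so f ∈ (g) iff g | f, i.e. iff the remainder of f on division by g is 0. Divide f by g (g is monic, so eliminate the leading term of the running remainder at each step):
  leading term -2·x^2: subtract (-2·x)·g(x) = -2·x^2 - 8·x, leaving x + 2
  leading term x: subtract (1)·g(x) = x + 4, leaving -2
The remainder r(x) = -2 ≠ 0 (and deg r < deg g), so g ∤ f, i.e. f ∉ (g).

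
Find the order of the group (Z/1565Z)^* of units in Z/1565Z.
(Z/1565Z)^* consists of the classes a with gcd(a, 1565) = 1, so its order is φ(1565). φ is multiplicative, with φ(p^e) = p^e − p^(e−1). Factorise 1565 = 5 · 313. Then
  φ(1565) = (5 − 1) · (313 − 1) = 4 · 312 = 1248.
Thus |(Z/1565Z)^*| = 1248.

Final answer: |(Z/1565Z)^*| = 1248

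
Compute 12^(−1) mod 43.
12^(−1) ≡ 18 (mod 43)

Apply the extended Euclidean algorithm to (43, 12), tracking rows (r, s, t) with s·43 + t·12 = r. Each division r_prev = q·r_cur + r_new produces the new row as (previous row) − q·(current row):
  row A: (43, 1, 0)   [1·43 + 0·12 = 43]
  row B: (12, 0, 1)   [0·43 + 1·12 = 12]
  43 = 3·12 + 7   → row C = row A − 3·row B = (7, 1, −3)   [check: 1·43 − 3·12 = 7]
  12 = 1·7 + 5   → row D = row B − 1·row C = (5, −1, 4)   [check: −1·43 + 4·12 = 5]
  7 = 1·5 + 2   → row E = row C − 1·row D = (2, 2, −7)   [check: 2·43 − 7·12 = 2]
  5 = 2·2 + 1   → row F = row D − 2·row E = (1, −5, 18)   [check: −5·43 + 18·12 = 1]
  2 = 2·1 + 0   → remainder 0, stop. gcd = 1 (last nonzero row F).
The gcd is 1, so 12 is invertible mod 43. The last nonzero row gives −5·43 + 18·12 = 1, so t = 18. So 12^(−1) ≡ 18 (mod 43). Verify: 12 · 18 = 216 ≡ 1 (mod 43). ✓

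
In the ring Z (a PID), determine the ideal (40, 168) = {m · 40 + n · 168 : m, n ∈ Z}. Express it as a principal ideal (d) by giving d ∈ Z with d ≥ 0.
(40, 168) = (8); d = 8

In the PID Z, (a, b) is generated by gcd(a, b). Compute gcd(168, 40) with the extended Euclidean algorithm, tracking rows (r, s, t) with s·168 + t·40 = r:
  row A: (168, 1, 0)   [1·168 + 0·40 = 168]
  row B: (40, 0, 1)   [0·168 + 1·40 = 40]
  168 = 4·40 + 8   → row C = row A − 4·row B = (8, 1, −4)   [check: 1·168 − 4·40 = 8]
  40 = 5·8 + 0   → remainder 0, stop. gcd = 8 (last nonzero row C).
So gcd(40, 168) = 8, with Bézout identity 1·168 − 4·40 = 8. Containment (⊇): the Bézout identity exhibits 8 as an element of (40, 168), giving (8) ⊆ (40, 168). Containment (⊆): since 8 | 40 and 8 | 168 (40 = 8·5, 168 = 8·21), every Z-linear combination of 40 and 168 is divisible by 8, so (40, 168) ⊆ (8). Therefore (40, 168) = (8), d = 8.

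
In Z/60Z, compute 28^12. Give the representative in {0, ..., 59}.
16

Use repeated squaring. Binary(12) = 1100. Walk through the bits of the exponent 12 left-to-right: at each bit after the leading one, square the running value, then multiply by 28 if the bit is 1 (always reducing mod 60):
  bit 1 = 1 (leading): start with 28.
  bit 2 = 1: square 28^2 = 784 ≡ 4; bit is 1, so multiply 4·28 = 112 ≡ 52 (mod 60).
  bit 3 = 0: square 52^2 = 2704 ≡ 4 (mod 60).
  bit 4 = 0: square 4^2 = 16 (mod 60).
Final value: 28^12 ≡ 16 (mod 60).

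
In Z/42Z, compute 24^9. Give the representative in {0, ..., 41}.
6

Use repeated squaring. Binary(9) = 1001. Walk through the bits of the exponent 9 left-to-right: at each bit after the leading one, square the running value, then multiply by 24 if the bit is 1 (always reducing mod 42):
  bit 1 = 1 (leading): start with 24.
  bit 2 = 0: square 24^2 = 576 ≡ 30 (mod 42).
  bit 3 = 0: square 30^2 = 900 ≡ 18 (mod 42).
  bit 4 = 1: square 18^2 = 324 ≡ 30; bit is 1, so multiply 30·24 = 720 ≡ 6 (mod 42).
Final value: 24^9 ≡ 6 (mod 42).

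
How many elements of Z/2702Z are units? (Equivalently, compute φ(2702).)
Z/2702Z has φ(2702) = 1152 units

An element a ∈ Z/2702Z is a unit iff gcd(a, 2702) = 1, so the number of units is φ(2702). φ is multiplicative, with φ(p^e) = p^e − p^(e−1). Factorise 2702 = 2 · 7 · 193. Then
  φ(2702) = (2 − 1) · (7 − 1) · (193 − 1) = 1 · 6 · 192 = 1152.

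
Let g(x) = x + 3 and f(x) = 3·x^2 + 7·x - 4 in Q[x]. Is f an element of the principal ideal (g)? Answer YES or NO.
NO

In Q[x] the ideal (g) consists of all multiples of g, so f ∈ (g) iff g | f, i.e. iff the remainder of f on division by g is 0. Divide f by g (g is monic, so eliminate the leading term of the running remainder at each step):
  leading term 3·x^2: subtract (3·x)·g(x) = 3·x^2 + 9·x, leaving -2·x - 4
  leading term -2·x: subtract (-2)·g(x) = -2·x - 6, leaving 2
The remainder r(x) = 2 ≠ 0 (and deg r < deg g), so g ∤ f, i.e. f ∉ (g).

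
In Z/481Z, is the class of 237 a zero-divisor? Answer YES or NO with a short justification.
NO

gcd(237, 481) = 1, so 237 is a unit in Z/481Z (it has a multiplicative inverse). A unit cannot be a zero-divisor: if 237·b ≡ 0 then multiplying both sides by 237^(−1) gives b ≡ 0. So 237 is not a zero-divisor.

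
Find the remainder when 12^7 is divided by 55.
Use repeated squaring. Binary(7) = 111. Walk through the bits of the exponent 7 left-to-right: at each bit after the leading one, square the running value, then multiply by 12 if the bit is 1 (always reducing mod 55):
  bit 1 = 1 (leading): start with 12.
  bit 2 = 1: square 12^2 = 144 ≡ 34; bit is 1, so multiply 34·12 = 408 ≡ 23 (mod 55).
  bit 3 = 1: square 23^2 = 529 ≡ 34; bit is 1, so multiply 34·12 = 408 ≡ 23 (mod 55).
Final value: 12^7 ≡ 23 (mod 55).

Final answer: 23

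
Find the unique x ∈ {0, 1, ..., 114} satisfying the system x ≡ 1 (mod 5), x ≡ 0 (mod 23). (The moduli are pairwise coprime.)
x ≡ 46 (mod 115); the representative in [0, 115) is 46

The moduli 5, 23 are pairwise coprime, so by the CRT there is a unique solution mod 5·23 = 115.
Solve by successive substitution. Start with x ≡ 1 (mod 5).
  Combine with x ≡ 0 (mod 23): write x = 1 + 5·t and require 1 + 5·t ≡ 0 (mod 23), i.e. 5·t ≡ 0 − 1 ≡ 22 (mod 23). Since 5^(−1) ≡ 14 (mod 23), t ≡ 14·22 ≡ 9 (mod 23). So x ≡ 1 + 5·9 = 46 (mod 115).
Unique solution in [0, 115): x = 46.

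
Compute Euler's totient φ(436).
φ is multiplicative, with φ(p^e) = p^e − p^(e−1). Factorise 436 = 2^2 · 109. Then
  φ(436) = (2^2 − 2^1) · (109 − 1) = 2 · 108 = 216.

Final answer: φ(436) = 216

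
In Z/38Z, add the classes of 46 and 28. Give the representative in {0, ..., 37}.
36

Reduce the summands first: 46 ≡ 8 (mod 38), so 46 + 28 ≡ 8 + 28 (mod 38). 8 + 28 = 36; 36 = 0·38 + 36, so (46 + 28) mod 38 = 36.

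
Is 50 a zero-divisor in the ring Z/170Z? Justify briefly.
gcd(50, 170) = 10 > 1, so 50 is not a unit in Z/170Z. In Z/nZ every nonzero non-unit is a zero-divisor: explicitly, take b = 170/gcd = 17 ≠ 0 (mod 170); then 50·17 = 850 = 5·170, i.e. 50·17 ≡ 0 (mod 170). So 50 is a zero-divisor.

Final answer: YES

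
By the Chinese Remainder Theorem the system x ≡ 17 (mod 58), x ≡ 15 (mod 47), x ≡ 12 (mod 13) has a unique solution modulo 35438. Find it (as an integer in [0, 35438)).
The moduli 58, 47, 13 are pairwise coprime, so by the CRT there is a unique solution mod 58·47·13 = 35438.
Solve by successive substitution. Start with x ≡ 17 (mod 58).
  Combine with x ≡ 15 (mod 47): write x = 17 + 58·t and require 17 + 58·t ≡ 15 (mod 47), i.e. 58·t ≡ 15 − 17 ≡ 45 (mod 47). Since 58^(−1) ≡ 30 (mod 47) (58 ≡ 11 (mod 47)), t ≡ 30·45 ≡ 34 (mod 47). So x ≡ 17 + 58·34 = 1989 (mod 2726).
  Combine with x ≡ 12 (mod 13): write x = 1989 + 2726·t and require 1989 + 2726·t ≡ 12 (mod 13), i.e. 2726·t ≡ 12 − 1989 ≡ 12 (mod 13). Since 2726^(−1) ≡ 3 (mod 13) (2726 ≡ 9 (mod 13)), t ≡ 3·12 ≡ 10 (mod 13). So x ≡ 1989 + 2726·10 = 29249 (mod 35438).
Unique solution in [0, 35438): x = 29249.

Final answer: x ≡ 29249 (mod 35438); the representative in [0, 35438) is 29249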